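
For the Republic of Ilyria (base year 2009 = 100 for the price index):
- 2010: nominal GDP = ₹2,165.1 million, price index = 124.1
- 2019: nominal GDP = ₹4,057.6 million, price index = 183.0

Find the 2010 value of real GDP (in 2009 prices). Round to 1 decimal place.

Real GDP = Nominal / (price index/100) = 2165.1 / 1.241 = 1744.64.

₹1,744.6 million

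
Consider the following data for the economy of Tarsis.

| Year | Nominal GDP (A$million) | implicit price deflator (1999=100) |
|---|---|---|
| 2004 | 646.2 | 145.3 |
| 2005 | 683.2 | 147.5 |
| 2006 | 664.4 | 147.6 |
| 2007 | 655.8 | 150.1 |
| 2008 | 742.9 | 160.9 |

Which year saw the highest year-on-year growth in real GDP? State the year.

2005: real = 683.2/1.475 = 463.19; growth vs 2004 (444.74) = 4.15%.
2006: real = 664.4/1.476 = 450.14; growth vs 2005 (463.19) = -2.82%.
2007: real = 655.8/1.501 = 436.91; growth vs 2006 (450.14) = -2.94%.
2008: real = 742.9/1.609 = 461.72; growth vs 2007 (436.91) = 5.68%.

2008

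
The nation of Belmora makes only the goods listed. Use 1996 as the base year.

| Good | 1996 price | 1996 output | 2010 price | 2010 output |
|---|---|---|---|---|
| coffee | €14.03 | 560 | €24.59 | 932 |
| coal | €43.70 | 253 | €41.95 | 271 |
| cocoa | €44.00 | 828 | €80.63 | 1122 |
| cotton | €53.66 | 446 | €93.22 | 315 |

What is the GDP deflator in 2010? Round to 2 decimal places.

Nominal GDP 2010 = 24.59·932 + 41.95·271 + 80.63·1122 + 93.22·315 = 154117.49.
Real GDP 2010 (at 1996 prices) = 14.03·932 + 43.70·271 + 44.00·1122 + 53.66·315 = 91189.56.
Deflator = Nominal/Real × 100 = 154117.49/91189.56 × 100 = 169.008.

169.01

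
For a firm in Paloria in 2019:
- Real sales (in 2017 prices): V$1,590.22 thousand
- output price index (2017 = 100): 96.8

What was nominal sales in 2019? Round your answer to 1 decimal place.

Nominal sales = Real × (output price index/100) = 1590.22 × 0.968 = 1539.33.

V$1,539.3 thousand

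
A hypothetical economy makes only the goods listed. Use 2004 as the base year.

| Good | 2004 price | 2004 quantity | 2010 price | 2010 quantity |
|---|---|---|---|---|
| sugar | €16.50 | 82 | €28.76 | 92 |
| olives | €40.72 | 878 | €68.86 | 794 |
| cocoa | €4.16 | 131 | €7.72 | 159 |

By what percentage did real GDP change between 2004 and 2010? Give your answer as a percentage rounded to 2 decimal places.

Real GDP 2004 = Nominal GDP 2004 = 16.50·82 + 40.72·878 + 4.16·131 = 37650.12.
Real GDP 2010 (at 2004 prices) = 16.50·92 + 40.72·794 + 4.16·159 = 34511.12.
Real growth = 34511.12/37650.12 − 1 = -0.0834.

-8.34%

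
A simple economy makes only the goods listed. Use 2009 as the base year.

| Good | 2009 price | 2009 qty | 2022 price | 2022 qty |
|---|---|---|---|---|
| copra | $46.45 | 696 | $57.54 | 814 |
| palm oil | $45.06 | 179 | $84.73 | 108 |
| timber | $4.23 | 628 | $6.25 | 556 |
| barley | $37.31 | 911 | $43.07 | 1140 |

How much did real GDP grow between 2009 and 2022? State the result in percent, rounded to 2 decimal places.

Real GDP 2009 = Nominal GDP 2009 = 46.45·696 + 45.06·179 + 4.23·628 + 37.31·911 = 77040.79.
Real GDP 2022 (at 2009 prices) = 46.45·814 + 45.06·108 + 4.23·556 + 37.31·1140 = 87562.06.
Real growth = 87562.06/77040.79 − 1 = 0.1366.

13.66%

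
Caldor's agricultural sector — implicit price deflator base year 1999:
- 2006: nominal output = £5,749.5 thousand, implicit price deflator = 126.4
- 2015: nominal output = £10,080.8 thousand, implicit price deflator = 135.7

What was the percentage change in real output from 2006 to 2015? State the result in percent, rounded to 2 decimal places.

63.32%

Deflate each year: 2006 → 5749.5/1.264 = 4548.66; 2015 → 10080.8/1.357 = 7428.74.
So real output changed by 7428.74/4548.66 − 1 = 0.6332, i.e. 63.32%.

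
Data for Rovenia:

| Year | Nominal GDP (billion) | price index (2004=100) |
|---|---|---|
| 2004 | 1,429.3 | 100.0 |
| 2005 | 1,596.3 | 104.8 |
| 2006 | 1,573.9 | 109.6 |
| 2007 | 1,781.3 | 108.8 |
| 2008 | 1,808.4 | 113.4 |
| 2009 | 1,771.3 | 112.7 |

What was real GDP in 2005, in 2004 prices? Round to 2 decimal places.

Real GDP 2005 = 1596.3 / 1.048 = 1523.19.

1,523.19 billion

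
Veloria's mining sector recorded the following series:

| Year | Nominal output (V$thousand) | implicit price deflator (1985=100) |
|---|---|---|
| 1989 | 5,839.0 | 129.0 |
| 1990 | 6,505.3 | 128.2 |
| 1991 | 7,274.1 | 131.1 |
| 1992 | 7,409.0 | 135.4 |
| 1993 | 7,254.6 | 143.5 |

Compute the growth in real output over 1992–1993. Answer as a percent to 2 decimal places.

Real output 1992 = 7409.0/1.354 = 5471.94.
Real output 1993 = 7254.6/1.435 = 5055.47.
Change = 5055.47/5471.94 − 1 = -0.0761.

-7.61%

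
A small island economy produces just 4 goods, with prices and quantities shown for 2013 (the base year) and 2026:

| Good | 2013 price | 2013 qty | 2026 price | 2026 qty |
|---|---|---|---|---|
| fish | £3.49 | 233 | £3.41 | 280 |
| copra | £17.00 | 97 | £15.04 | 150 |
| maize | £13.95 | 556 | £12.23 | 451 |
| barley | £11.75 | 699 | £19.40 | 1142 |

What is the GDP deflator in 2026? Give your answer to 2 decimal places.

132.90

Nominal GDP 2026 = 3.41·280 + 15.04·150 + 12.23·451 + 19.40·1142 = 30881.33.
Real GDP 2026 (at 2013 prices) = 3.49·280 + 17.00·150 + 13.95·451 + 11.75·1142 = 23237.15.
Deflator = Nominal/Real × 100 = 30881.33/23237.15 × 100 = 132.896.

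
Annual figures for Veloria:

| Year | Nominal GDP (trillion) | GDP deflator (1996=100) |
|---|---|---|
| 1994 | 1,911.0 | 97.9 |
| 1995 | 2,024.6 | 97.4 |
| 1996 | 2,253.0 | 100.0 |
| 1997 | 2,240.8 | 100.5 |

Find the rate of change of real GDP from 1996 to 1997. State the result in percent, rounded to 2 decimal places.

Real GDP 1996 = 2253.0/1.000 = 2253.00.
Real GDP 1997 = 2240.8/1.005 = 2229.65.
Change = 2229.65/2253.00 − 1 = -0.0104.

-1.04%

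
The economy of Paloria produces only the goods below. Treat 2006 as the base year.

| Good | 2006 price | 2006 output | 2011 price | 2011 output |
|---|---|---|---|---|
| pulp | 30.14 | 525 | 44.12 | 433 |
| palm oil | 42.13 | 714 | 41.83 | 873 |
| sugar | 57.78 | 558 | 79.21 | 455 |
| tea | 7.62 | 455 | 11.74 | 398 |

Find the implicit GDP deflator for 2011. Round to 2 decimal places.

121.71

Nominal GDP 2011 = 44.12·433 + 41.83·873 + 79.21·455 + 11.74·398 = 96334.62.
Real GDP 2011 (at 2006 prices) = 30.14·433 + 42.13·873 + 57.78·455 + 7.62·398 = 79152.77.
Deflator = Nominal/Real × 100 = 96334.62/79152.77 × 100 = 121.707.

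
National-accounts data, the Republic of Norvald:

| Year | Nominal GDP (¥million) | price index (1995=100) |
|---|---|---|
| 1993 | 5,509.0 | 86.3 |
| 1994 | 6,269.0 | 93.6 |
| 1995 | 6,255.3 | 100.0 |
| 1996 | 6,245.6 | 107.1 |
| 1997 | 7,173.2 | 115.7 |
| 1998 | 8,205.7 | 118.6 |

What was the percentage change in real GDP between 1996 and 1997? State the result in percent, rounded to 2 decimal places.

6.32%

Real GDP 1996 = 6245.6/1.071 = 5831.56.
Real GDP 1997 = 7173.2/1.157 = 6199.83.
Change = 6199.83/5831.56 − 1 = 0.0632.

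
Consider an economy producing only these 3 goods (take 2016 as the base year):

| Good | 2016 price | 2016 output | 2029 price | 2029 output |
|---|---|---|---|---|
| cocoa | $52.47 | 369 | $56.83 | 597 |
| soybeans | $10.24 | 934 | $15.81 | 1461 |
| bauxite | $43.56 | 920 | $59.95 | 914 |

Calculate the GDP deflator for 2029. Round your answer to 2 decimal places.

Nominal GDP 2029 = 56.83·597 + 15.81·1461 + 59.95·914 = 111820.22.
Real GDP 2029 (at 2016 prices) = 52.47·597 + 10.24·1461 + 43.56·914 = 86099.07.
Deflator = Nominal/Real × 100 = 111820.22/86099.07 × 100 = 129.874.

129.87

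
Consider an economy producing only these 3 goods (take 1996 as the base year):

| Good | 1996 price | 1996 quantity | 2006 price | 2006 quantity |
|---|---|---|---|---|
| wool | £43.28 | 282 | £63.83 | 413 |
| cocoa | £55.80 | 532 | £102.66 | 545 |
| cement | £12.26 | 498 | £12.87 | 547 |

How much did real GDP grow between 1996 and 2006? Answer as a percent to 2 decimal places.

14.58%

Real GDP 1996 = Nominal GDP 1996 = 43.28·282 + 55.80·532 + 12.26·498 = 47996.04.
Real GDP 2006 (at 1996 prices) = 43.28·413 + 55.80·545 + 12.26·547 = 54991.86.
Real growth = 54991.86/47996.04 − 1 = 0.1458.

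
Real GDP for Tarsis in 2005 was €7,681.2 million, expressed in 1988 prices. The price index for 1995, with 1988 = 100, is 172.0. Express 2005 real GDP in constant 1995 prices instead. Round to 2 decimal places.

Real GDP in 1995 prices = Real GDP in 1988 prices × (P_1995/P_1988) = 7681.2 × 1.720 = 13211.66.

€13,211.66 million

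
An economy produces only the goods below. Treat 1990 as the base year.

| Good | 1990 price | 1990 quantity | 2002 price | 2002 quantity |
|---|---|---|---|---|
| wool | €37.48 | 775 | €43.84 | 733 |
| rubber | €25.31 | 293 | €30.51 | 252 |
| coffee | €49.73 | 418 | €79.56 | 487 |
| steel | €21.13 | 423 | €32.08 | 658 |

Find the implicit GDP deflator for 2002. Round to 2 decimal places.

138.49

Nominal GDP 2002 = 43.84·733 + 30.51·252 + 79.56·487 + 32.08·658 = 99677.60.
Real GDP 2002 (at 1990 prices) = 37.48·733 + 25.31·252 + 49.73·487 + 21.13·658 = 71973.01.
Deflator = Nominal/Real × 100 = 99677.60/71973.01 × 100 = 138.493.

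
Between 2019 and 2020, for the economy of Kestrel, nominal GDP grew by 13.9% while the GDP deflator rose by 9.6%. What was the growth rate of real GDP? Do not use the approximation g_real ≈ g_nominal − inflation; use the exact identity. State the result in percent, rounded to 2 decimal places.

(1 + g_nom) = (1 + g_real)(1 + π), so g_real = 1.1390 / 1.0960 − 1 = 0.03923.

3.92%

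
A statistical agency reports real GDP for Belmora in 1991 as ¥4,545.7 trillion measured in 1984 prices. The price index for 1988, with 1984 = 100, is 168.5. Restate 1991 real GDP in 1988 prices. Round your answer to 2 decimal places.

Real GDP in 1988 prices = Real GDP in 1984 prices × (P_1988/P_1984) = 4545.7 × 1.685 = 7659.50.

¥7,659.50 trillion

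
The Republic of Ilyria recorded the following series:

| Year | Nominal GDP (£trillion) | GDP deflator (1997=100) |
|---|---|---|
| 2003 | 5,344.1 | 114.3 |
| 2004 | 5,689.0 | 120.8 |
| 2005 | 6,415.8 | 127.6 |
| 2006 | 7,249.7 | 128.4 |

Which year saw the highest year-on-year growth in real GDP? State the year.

2004: real = 5689.0/1.208 = 4709.44; growth vs 2003 (4675.50) = 0.73%.
2005: real = 6415.8/1.276 = 5028.06; growth vs 2004 (4709.44) = 6.77%.
2006: real = 7249.7/1.284 = 5646.18; growth vs 2005 (5028.06) = 12.29%.

2006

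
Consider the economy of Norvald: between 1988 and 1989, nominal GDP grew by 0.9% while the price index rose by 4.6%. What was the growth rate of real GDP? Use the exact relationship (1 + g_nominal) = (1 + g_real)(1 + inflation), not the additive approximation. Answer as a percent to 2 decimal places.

-3.54%

(1 + g_nom) = (1 + g_real)(1 + π), so g_real = 1.0090 / 1.0460 − 1 = -0.03537.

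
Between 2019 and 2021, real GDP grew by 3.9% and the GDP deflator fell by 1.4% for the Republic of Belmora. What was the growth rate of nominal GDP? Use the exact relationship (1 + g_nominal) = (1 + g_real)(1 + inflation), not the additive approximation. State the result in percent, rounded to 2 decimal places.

2.45%

(1 + g_nom) = (1 + g_real)(1 + π) = 1.0390 × 0.9860 = 1.02445.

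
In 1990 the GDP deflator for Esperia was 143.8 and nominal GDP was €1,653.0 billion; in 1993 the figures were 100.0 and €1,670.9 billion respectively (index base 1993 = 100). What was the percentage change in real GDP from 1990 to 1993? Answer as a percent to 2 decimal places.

45.36%

Real GDP 1990 = 1653.0 / 1.438 = 1149.51.
Real GDP 1993 = 1670.9 / 1.000 = 1670.90.
Real growth = 1670.90 / 1149.51 − 1 = 0.4536.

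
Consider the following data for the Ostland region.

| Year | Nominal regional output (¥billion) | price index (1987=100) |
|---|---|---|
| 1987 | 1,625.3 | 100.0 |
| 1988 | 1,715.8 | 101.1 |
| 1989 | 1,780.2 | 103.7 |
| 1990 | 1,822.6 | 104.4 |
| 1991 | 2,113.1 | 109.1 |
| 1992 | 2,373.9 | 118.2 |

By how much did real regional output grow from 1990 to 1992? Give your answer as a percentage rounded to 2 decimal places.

Real regional output 1990 = 1822.6/1.044 = 1745.79.
Real regional output 1992 = 2373.9/1.182 = 2008.38.
Change = 2008.38/1745.79 − 1 = 0.1504.

15.04%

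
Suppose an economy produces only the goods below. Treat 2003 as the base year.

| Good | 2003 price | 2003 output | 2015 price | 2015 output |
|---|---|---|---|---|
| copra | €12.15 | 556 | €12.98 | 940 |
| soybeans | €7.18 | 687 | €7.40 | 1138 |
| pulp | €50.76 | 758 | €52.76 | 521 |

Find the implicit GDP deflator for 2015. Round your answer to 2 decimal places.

Nominal GDP 2015 = 12.98·940 + 7.40·1138 + 52.76·521 = 48110.36.
Real GDP 2015 (at 2003 prices) = 12.15·940 + 7.18·1138 + 50.76·521 = 46037.80.
Deflator = Nominal/Real × 100 = 48110.36/46037.80 × 100 = 104.502.

104.50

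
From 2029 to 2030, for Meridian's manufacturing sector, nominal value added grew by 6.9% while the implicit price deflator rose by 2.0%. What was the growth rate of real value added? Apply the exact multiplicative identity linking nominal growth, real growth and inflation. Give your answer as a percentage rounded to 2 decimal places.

(1 + g_nom) = (1 + g_real)(1 + π), so g_real = 1.0690 / 1.0200 − 1 = 0.04804.

4.80%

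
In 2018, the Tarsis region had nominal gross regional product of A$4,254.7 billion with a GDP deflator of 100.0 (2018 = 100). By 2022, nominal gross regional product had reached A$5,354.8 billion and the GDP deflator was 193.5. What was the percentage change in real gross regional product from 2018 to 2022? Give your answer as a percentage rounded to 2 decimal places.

-34.96%

Real gross regional product 2018 = 4254.7 / 1.000 = 4254.70.
Real gross regional product 2022 = 5354.8 / 1.935 = 2767.34.
Real growth = 2767.34 / 4254.70 − 1 = -0.3496.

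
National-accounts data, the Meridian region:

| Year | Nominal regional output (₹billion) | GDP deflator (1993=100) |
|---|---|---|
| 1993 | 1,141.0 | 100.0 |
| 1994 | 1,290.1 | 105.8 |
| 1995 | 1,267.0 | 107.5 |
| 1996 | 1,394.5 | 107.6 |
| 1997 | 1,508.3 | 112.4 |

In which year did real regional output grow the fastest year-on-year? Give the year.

1994: real = 1290.1/1.058 = 1219.38; growth vs 1993 (1141.00) = 6.87%.
1995: real = 1267.0/1.075 = 1178.60; growth vs 1994 (1219.38) = -3.34%.
1996: real = 1394.5/1.076 = 1296.00; growth vs 1995 (1178.60) = 9.96%.
1997: real = 1508.3/1.124 = 1341.90; growth vs 1996 (1296.00) = 3.54%.

1996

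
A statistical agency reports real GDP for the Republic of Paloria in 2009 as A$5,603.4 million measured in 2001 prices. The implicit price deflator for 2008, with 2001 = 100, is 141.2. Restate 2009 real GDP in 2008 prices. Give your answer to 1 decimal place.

A$7,912.0 million

Real GDP in 2008 prices = Real GDP in 2001 prices × (P_2008/P_2001) = 5603.4 × 1.412 = 7912.00.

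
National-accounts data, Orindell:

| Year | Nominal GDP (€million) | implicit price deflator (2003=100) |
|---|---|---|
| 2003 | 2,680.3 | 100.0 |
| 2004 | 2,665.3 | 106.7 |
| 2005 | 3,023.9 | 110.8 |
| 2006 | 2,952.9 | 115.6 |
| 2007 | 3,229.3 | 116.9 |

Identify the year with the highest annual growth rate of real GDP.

2005

2004: real = 2665.3/1.067 = 2497.94; growth vs 2003 (2680.30) = -6.80%.
2005: real = 3023.9/1.108 = 2729.15; growth vs 2004 (2497.94) = 9.26%.
2006: real = 2952.9/1.156 = 2554.41; growth vs 2005 (2729.15) = -6.40%.
2007: real = 3229.3/1.169 = 2762.45; growth vs 2006 (2554.41) = 8.14%.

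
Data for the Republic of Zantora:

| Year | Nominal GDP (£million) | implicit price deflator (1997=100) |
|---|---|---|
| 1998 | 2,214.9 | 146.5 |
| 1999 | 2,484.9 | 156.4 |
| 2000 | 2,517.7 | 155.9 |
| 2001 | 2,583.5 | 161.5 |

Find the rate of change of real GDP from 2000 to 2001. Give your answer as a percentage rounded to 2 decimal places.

Real GDP 2000 = 2517.7/1.559 = 1614.95.
Real GDP 2001 = 2583.5/1.615 = 1599.69.
Change = 1599.69/1614.95 − 1 = -0.0094.

-0.94%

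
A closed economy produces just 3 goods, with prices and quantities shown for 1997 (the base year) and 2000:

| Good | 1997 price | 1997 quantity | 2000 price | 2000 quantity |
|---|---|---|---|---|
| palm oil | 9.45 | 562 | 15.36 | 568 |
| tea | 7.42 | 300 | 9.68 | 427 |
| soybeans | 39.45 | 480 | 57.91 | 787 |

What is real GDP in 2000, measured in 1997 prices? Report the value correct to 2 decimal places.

39583.09

Real GDP 2000 = Σ (p_1997 × q_2000) = 9.45·568 + 7.42·427 + 39.45·787 = 39583.09.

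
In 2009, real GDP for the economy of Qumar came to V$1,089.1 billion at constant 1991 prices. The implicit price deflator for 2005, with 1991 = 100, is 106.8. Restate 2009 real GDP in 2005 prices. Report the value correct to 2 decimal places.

Real GDP in 2005 prices = Real GDP in 1991 prices × (P_2005/P_1991) = 1089.1 × 1.068 = 1163.16.

V$1,163.16 billion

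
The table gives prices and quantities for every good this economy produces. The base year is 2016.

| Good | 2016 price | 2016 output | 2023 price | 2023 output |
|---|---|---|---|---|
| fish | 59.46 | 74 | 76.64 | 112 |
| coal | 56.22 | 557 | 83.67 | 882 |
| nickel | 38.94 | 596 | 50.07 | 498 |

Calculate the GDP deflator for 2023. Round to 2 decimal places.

141.88

Nominal GDP 2023 = 76.64·112 + 83.67·882 + 50.07·498 = 107315.48.
Real GDP 2023 (at 2016 prices) = 59.46·112 + 56.22·882 + 38.94·498 = 75637.68.
Deflator = Nominal/Real × 100 = 107315.48/75637.68 × 100 = 141.881.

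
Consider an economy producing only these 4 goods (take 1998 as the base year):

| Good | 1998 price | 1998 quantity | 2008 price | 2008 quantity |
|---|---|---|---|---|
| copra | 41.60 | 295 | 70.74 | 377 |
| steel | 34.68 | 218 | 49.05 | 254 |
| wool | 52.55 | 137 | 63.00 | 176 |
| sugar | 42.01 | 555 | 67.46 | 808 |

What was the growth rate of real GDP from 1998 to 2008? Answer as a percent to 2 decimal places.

34.44%

Real GDP 1998 = Nominal GDP 1998 = 41.60·295 + 34.68·218 + 52.55·137 + 42.01·555 = 50347.14.
Real GDP 2008 (at 1998 prices) = 41.60·377 + 34.68·254 + 52.55·176 + 42.01·808 = 67684.80.
Real growth = 67684.80/50347.14 − 1 = 0.3444.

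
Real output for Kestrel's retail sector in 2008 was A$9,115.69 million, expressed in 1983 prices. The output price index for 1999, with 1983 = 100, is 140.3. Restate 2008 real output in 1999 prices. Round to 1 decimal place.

A$12,789.3 million

Real output in 1999 prices = Real output in 1983 prices × (P_1999/P_1983) = 9115.69 × 1.403 = 12789.31.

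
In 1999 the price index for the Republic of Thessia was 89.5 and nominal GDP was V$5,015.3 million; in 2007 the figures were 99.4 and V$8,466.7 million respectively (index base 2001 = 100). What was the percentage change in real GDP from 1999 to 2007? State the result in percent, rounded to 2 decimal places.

Real GDP 1999 = 5015.3 / 0.895 = 5603.69.
Real GDP 2007 = 8466.7 / 0.994 = 8517.81.
Real growth = 8517.81 / 5603.69 − 1 = 0.5200.

52.00%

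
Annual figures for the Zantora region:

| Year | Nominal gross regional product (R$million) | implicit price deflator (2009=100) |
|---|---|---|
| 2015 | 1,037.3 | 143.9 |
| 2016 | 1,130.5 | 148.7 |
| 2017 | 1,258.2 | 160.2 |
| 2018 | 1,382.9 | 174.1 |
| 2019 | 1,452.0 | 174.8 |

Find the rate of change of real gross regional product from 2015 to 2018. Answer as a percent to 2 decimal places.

Real gross regional product 2015 = 1037.3/1.439 = 720.85.
Real gross regional product 2018 = 1382.9/1.741 = 794.31.
Change = 794.31/720.85 − 1 = 0.1019.

10.19%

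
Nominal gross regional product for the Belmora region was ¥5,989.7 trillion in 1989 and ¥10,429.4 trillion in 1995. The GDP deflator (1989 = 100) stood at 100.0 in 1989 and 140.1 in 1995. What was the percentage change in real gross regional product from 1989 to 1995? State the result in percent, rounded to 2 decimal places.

24.28%

Deflate each year: 1989 → 5989.7/1.000 = 5989.70; 1995 → 10429.4/1.401 = 7444.25.
So real gross regional product changed by 7444.25/5989.70 − 1 = 0.2428, i.e. 24.28%.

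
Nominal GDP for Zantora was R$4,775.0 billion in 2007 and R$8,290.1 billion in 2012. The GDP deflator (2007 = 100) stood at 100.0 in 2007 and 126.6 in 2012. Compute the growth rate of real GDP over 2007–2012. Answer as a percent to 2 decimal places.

37.14%

Deflate each year: 2007 → 4775.0/1.000 = 4775.00; 2012 → 8290.1/1.266 = 6548.26.
So real GDP changed by 6548.26/4775.00 − 1 = 0.3714, i.e. 37.14%.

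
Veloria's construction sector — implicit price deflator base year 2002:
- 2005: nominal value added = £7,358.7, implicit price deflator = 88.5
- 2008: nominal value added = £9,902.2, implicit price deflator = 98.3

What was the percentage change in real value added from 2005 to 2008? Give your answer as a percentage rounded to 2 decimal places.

Deflate each year: 2005 → 7358.7/0.885 = 8314.92; 2008 → 9902.2/0.983 = 10073.45.
So real value added changed by 10073.45/8314.92 − 1 = 0.2115, i.e. 21.15%.

21.15%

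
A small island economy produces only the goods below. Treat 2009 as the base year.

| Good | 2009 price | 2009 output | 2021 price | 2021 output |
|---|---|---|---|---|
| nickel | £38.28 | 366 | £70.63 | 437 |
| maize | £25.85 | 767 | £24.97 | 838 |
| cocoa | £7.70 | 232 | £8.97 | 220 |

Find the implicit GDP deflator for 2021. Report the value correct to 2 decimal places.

134.13

Nominal GDP 2021 = 70.63·437 + 24.97·838 + 8.97·220 = 53763.57.
Real GDP 2021 (at 2009 prices) = 38.28·437 + 25.85·838 + 7.70·220 = 40084.66.
Deflator = Nominal/Real × 100 = 53763.57/40084.66 × 100 = 134.125.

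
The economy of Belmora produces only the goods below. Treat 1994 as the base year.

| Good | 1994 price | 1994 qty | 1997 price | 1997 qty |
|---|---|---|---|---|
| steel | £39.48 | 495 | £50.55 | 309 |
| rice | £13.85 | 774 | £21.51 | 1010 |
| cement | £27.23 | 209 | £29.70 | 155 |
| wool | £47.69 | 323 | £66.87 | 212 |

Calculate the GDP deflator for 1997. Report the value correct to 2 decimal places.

138.52

Nominal GDP 1997 = 50.55·309 + 21.51·1010 + 29.70·155 + 66.87·212 = 56124.99.
Real GDP 1997 (at 1994 prices) = 39.48·309 + 13.85·1010 + 27.23·155 + 47.69·212 = 40518.75.
Deflator = Nominal/Real × 100 = 56124.99/40518.75 × 100 = 138.516.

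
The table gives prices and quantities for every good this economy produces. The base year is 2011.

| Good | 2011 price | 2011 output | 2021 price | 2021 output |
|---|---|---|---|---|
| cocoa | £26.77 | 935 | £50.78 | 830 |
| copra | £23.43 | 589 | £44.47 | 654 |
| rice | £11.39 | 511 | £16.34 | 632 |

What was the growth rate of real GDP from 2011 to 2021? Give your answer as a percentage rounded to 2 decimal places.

Real GDP 2011 = Nominal GDP 2011 = 26.77·935 + 23.43·589 + 11.39·511 = 44650.51.
Real GDP 2021 (at 2011 prices) = 26.77·830 + 23.43·654 + 11.39·632 = 44740.80.
Real growth = 44740.80/44650.51 − 1 = 0.0020.

0.20%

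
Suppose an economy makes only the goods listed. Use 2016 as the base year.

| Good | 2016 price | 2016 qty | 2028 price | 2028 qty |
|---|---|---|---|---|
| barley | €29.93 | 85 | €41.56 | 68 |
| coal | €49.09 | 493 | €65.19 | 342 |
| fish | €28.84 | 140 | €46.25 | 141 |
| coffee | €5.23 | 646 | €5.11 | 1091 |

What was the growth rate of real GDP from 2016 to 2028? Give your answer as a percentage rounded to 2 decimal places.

Real GDP 2016 = Nominal GDP 2016 = 29.93·85 + 49.09·493 + 28.84·140 + 5.23·646 = 34161.60.
Real GDP 2028 (at 2016 prices) = 29.93·68 + 49.09·342 + 28.84·141 + 5.23·1091 = 28596.39.
Real growth = 28596.39/34161.60 − 1 = -0.1629.

-16.29%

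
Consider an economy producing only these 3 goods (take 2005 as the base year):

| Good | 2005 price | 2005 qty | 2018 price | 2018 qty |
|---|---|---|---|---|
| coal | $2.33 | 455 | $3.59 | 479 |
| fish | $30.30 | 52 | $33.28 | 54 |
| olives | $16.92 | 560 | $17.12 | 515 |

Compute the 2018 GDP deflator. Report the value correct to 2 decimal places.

107.57

Nominal GDP 2018 = 3.59·479 + 33.28·54 + 17.12·515 = 12333.53.
Real GDP 2018 (at 2005 prices) = 2.33·479 + 30.30·54 + 16.92·515 = 11466.07.
Deflator = Nominal/Real × 100 = 12333.53/11466.07 × 100 = 107.565.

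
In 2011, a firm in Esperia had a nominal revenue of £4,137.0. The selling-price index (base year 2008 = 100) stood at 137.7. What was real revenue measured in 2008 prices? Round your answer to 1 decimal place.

£3,004.4

Real revenue = Nominal / (selling-price index/100) = 4137.0 / 1.377 = 3004.36.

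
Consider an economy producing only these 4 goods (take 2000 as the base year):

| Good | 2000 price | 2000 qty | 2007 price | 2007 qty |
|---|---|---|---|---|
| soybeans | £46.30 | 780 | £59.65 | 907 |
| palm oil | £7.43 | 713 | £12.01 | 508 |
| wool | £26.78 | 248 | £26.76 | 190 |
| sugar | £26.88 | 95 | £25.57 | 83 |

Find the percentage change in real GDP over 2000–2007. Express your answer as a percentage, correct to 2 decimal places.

4.90%

Real GDP 2000 = Nominal GDP 2000 = 46.30·780 + 7.43·713 + 26.78·248 + 26.88·95 = 50606.63.
Real GDP 2007 (at 2000 prices) = 46.30·907 + 7.43·508 + 26.78·190 + 26.88·83 = 53087.78.
Real growth = 53087.78/50606.63 − 1 = 0.0490.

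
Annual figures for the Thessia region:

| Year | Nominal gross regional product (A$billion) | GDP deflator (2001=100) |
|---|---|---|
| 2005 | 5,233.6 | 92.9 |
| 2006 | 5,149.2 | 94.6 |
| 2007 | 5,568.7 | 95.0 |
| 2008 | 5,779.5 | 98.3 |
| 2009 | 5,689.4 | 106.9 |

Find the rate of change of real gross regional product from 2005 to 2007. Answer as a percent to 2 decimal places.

4.05%

Real gross regional product 2005 = 5233.6/0.929 = 5633.58.
Real gross regional product 2007 = 5568.7/0.950 = 5861.79.
Change = 5861.79/5633.58 − 1 = 0.0405.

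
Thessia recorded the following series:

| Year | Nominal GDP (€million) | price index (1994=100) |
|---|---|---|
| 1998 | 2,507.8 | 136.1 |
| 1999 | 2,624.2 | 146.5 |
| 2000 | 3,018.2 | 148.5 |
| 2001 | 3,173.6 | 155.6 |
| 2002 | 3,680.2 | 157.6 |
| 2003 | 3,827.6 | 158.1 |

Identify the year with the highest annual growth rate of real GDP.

2002

1999: real = 2624.2/1.465 = 1791.26; growth vs 1998 (1842.62) = -2.79%.
2000: real = 3018.2/1.485 = 2032.46; growth vs 1999 (1791.26) = 13.47%.
2001: real = 3173.6/1.556 = 2039.59; growth vs 2000 (2032.46) = 0.35%.
2002: real = 3680.2/1.576 = 2335.15; growth vs 2001 (2039.59) = 14.49%.
2003: real = 3827.6/1.581 = 2421.00; growth vs 2002 (2335.15) = 3.68%.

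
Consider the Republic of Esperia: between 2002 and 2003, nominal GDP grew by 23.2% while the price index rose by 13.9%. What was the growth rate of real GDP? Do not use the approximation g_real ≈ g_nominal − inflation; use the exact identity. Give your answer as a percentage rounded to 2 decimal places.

8.17%

(1 + g_nom) = (1 + g_real)(1 + π), so g_real = 1.2320 / 1.1390 − 1 = 0.08165.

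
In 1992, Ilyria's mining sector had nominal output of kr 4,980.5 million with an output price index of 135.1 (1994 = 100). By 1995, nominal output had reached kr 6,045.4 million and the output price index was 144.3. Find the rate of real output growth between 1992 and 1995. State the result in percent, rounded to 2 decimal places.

Real output 1992 = 4980.5 / 1.351 = 3686.53.
Real output 1995 = 6045.4 / 1.443 = 4189.47.
Real growth = 4189.47 / 3686.53 − 1 = 0.1364.

13.64%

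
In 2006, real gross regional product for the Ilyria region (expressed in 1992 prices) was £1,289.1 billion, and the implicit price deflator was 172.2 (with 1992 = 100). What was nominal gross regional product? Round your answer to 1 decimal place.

£2,219.8 billion

Nominal gross regional product = Real × (implicit price deflator/100) = 1289.1 × 1.722 = 2219.83.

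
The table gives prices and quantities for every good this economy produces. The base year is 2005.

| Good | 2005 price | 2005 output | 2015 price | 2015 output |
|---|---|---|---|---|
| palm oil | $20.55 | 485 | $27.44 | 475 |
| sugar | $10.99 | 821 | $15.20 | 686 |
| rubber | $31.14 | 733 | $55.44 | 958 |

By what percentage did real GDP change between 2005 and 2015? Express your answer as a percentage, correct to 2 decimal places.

12.72%

Real GDP 2005 = Nominal GDP 2005 = 20.55·485 + 10.99·821 + 31.14·733 = 41815.16.
Real GDP 2015 (at 2005 prices) = 20.55·475 + 10.99·686 + 31.14·958 = 47132.51.
Real growth = 47132.51/41815.16 − 1 = 0.1272.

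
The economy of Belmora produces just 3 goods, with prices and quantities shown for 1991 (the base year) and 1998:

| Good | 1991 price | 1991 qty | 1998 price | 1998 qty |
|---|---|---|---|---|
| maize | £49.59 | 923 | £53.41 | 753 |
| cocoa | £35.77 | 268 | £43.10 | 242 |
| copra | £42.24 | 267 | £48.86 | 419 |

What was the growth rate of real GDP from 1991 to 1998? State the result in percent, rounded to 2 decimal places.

Real GDP 1991 = Nominal GDP 1991 = 49.59·923 + 35.77·268 + 42.24·267 = 66636.01.
Real GDP 1998 (at 1991 prices) = 49.59·753 + 35.77·242 + 42.24·419 = 63696.17.
Real growth = 63696.17/66636.01 − 1 = -0.0441.

-4.41%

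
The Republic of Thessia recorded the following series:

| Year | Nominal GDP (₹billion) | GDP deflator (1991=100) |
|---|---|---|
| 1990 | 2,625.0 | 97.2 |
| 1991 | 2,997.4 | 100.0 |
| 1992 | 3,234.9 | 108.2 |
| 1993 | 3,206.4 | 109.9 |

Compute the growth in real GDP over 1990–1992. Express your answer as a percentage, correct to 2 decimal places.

10.71%

Real GDP 1990 = 2625.0/0.972 = 2700.62.
Real GDP 1992 = 3234.9/1.082 = 2989.74.
Change = 2989.74/2700.62 − 1 = 0.1071.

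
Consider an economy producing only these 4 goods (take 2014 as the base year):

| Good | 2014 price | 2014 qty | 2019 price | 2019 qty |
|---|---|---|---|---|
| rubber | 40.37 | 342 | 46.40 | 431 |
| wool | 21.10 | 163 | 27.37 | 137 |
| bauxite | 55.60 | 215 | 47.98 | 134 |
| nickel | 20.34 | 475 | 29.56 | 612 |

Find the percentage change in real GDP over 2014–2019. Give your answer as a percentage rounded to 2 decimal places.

3.42%

Real GDP 2014 = Nominal GDP 2014 = 40.37·342 + 21.10·163 + 55.60·215 + 20.34·475 = 38861.34.
Real GDP 2019 (at 2014 prices) = 40.37·431 + 21.10·137 + 55.60·134 + 20.34·612 = 40188.65.
Real growth = 40188.65/38861.34 − 1 = 0.0342.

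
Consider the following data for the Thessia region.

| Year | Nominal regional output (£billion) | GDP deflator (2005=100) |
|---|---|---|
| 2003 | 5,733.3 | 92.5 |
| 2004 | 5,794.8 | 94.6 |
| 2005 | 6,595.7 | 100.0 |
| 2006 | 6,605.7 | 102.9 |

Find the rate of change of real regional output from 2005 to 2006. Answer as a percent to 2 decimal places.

-2.67%

Real regional output 2005 = 6595.7/1.000 = 6595.70.
Real regional output 2006 = 6605.7/1.029 = 6419.53.
Change = 6419.53/6595.70 − 1 = -0.0267.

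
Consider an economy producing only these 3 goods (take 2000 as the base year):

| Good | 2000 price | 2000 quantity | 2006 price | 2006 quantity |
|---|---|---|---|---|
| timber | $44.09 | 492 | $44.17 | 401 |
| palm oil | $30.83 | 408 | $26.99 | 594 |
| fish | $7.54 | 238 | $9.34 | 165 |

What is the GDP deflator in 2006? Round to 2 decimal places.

94.76

Nominal GDP 2006 = 44.17·401 + 26.99·594 + 9.34·165 = 35285.33.
Real GDP 2006 (at 2000 prices) = 44.09·401 + 30.83·594 + 7.54·165 = 37237.21.
Deflator = Nominal/Real × 100 = 35285.33/37237.21 × 100 = 94.758.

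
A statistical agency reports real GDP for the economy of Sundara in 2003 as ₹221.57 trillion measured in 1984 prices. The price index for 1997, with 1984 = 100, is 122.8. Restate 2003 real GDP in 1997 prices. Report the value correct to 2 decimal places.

₹272.09 trillion

Real GDP in 1997 prices = Real GDP in 1984 prices × (P_1997/P_1984) = 221.57 × 1.228 = 272.09.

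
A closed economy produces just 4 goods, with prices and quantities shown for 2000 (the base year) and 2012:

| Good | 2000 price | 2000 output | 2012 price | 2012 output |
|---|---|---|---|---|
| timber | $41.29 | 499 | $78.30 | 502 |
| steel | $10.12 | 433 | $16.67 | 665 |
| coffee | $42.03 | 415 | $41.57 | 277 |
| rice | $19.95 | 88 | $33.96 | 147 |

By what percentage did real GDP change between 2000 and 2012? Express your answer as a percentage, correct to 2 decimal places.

-4.87%

Real GDP 2000 = Nominal GDP 2000 = 41.29·499 + 10.12·433 + 42.03·415 + 19.95·88 = 44183.72.
Real GDP 2012 (at 2000 prices) = 41.29·502 + 10.12·665 + 42.03·277 + 19.95·147 = 42032.34.
Real growth = 42032.34/44183.72 − 1 = -0.0487.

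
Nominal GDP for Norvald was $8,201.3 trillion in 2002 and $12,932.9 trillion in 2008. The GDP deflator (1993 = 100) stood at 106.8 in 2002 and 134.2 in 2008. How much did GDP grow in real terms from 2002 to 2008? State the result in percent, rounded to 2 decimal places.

Deflate each year: 2002 → 8201.3/1.068 = 7679.12; 2008 → 12932.9/1.342 = 9637.03.
So real GDP changed by 9637.03/7679.12 − 1 = 0.2550, i.e. 25.50%.

25.50%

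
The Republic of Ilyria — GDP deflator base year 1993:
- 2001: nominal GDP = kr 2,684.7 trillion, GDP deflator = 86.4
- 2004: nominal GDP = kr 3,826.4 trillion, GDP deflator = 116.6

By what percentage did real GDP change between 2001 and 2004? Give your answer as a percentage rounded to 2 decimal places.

5.61%

Deflate each year: 2001 → 2684.7/0.864 = 3107.29; 2004 → 3826.4/1.166 = 3281.65.
So real GDP changed by 3281.65/3107.29 − 1 = 0.0561, i.e. 5.61%.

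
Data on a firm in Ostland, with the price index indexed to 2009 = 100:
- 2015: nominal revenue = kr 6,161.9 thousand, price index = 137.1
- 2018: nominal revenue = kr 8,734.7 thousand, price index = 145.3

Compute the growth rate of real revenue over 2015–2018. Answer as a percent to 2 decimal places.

33.75%

Deflate each year: 2015 → 6161.9/1.371 = 4494.46; 2018 → 8734.7/1.453 = 6011.49.
So real revenue changed by 6011.49/4494.46 − 1 = 0.3375, i.e. 33.75%.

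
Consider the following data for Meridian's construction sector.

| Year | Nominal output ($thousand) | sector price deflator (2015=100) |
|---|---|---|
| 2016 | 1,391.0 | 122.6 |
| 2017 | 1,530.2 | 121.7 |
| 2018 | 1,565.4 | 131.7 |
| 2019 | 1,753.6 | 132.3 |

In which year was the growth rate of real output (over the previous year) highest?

2017: real = 1530.2/1.217 = 1257.35; growth vs 2016 (1134.58) = 10.82%.
2018: real = 1565.4/1.317 = 1188.61; growth vs 2017 (1257.35) = -5.47%.
2019: real = 1753.6/1.323 = 1325.47; growth vs 2018 (1188.61) = 11.51%.

2019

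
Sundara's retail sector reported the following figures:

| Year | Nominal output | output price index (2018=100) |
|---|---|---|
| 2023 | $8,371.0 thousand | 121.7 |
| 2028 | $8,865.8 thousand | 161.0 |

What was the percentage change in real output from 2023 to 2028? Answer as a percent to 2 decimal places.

Deflate each year: 2023 → 8371.0/1.217 = 6878.39; 2028 → 8865.8/1.610 = 5506.71.
So real output changed by 5506.71/6878.39 − 1 = -0.1994, i.e. -19.94%.

-19.94%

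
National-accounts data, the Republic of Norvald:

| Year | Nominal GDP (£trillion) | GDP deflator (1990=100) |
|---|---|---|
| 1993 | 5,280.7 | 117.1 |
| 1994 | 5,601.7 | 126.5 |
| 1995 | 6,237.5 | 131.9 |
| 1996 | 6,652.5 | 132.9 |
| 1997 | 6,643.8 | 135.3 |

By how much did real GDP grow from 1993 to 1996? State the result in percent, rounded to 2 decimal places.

Real GDP 1993 = 5280.7/1.171 = 4509.56.
Real GDP 1996 = 6652.5/1.329 = 5005.64.
Change = 5005.64/4509.56 − 1 = 0.1100.

11.00%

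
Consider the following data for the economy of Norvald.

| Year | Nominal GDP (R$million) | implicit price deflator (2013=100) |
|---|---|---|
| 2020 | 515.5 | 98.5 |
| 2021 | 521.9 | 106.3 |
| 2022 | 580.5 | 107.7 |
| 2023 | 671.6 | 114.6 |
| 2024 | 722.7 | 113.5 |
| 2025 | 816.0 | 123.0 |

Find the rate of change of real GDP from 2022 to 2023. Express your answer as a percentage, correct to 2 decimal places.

Real GDP 2022 = 580.5/1.077 = 539.00.
Real GDP 2023 = 671.6/1.146 = 586.04.
Change = 586.04/539.00 − 1 = 0.0873.

8.73%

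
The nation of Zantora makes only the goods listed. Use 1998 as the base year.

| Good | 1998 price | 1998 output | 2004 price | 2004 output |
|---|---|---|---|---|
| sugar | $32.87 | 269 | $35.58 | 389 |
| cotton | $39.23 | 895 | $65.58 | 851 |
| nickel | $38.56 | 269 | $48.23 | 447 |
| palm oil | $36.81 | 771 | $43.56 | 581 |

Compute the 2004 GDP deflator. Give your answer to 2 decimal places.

137.41

Nominal GDP 2004 = 35.58·389 + 65.58·851 + 48.23·447 + 43.56·581 = 116516.37.
Real GDP 2004 (at 1998 prices) = 32.87·389 + 39.23·851 + 38.56·447 + 36.81·581 = 84794.09.
Deflator = Nominal/Real × 100 = 116516.37/84794.09 × 100 = 137.411.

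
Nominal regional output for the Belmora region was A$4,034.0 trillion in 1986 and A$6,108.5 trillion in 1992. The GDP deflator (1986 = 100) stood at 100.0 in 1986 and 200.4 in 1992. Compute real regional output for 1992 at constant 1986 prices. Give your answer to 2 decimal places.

A$3,048.15 trillion

Real regional output = Nominal / (GDP deflator/100) = 6108.5 / 2.004 = 3048.15.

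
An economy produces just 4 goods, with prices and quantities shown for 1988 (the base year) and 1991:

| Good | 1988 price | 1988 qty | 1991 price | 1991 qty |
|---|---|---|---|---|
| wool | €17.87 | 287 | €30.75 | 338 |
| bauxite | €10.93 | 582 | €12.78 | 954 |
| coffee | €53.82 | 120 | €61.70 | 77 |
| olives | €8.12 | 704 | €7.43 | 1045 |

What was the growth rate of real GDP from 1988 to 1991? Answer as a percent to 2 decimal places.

22.95%

Real GDP 1988 = Nominal GDP 1988 = 17.87·287 + 10.93·582 + 53.82·120 + 8.12·704 = 23664.83.
Real GDP 1991 (at 1988 prices) = 17.87·338 + 10.93·954 + 53.82·77 + 8.12·1045 = 29096.82.
Real growth = 29096.82/23664.83 − 1 = 0.2295.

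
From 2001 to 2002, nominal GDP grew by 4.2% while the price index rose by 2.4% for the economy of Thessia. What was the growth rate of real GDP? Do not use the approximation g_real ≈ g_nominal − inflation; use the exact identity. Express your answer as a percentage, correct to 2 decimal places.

(1 + g_nom) = (1 + g_real)(1 + π), so g_real = 1.0420 / 1.0240 − 1 = 0.01758.

1.76%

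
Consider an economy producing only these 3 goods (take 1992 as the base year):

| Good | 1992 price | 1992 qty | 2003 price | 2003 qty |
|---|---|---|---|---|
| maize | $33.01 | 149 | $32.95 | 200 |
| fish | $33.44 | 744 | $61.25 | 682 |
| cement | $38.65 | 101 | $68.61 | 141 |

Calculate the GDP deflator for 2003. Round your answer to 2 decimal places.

166.50

Nominal GDP 2003 = 32.95·200 + 61.25·682 + 68.61·141 = 58036.51.
Real GDP 2003 (at 1992 prices) = 33.01·200 + 33.44·682 + 38.65·141 = 34857.73.
Deflator = Nominal/Real × 100 = 58036.51/34857.73 × 100 = 166.495.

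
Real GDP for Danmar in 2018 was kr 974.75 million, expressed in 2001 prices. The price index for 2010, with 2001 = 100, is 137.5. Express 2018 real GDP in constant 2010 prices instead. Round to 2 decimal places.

kr 1,340.28 million

Real GDP in 2010 prices = Real GDP in 2001 prices × (P_2010/P_2001) = 974.75 × 1.375 = 1340.28.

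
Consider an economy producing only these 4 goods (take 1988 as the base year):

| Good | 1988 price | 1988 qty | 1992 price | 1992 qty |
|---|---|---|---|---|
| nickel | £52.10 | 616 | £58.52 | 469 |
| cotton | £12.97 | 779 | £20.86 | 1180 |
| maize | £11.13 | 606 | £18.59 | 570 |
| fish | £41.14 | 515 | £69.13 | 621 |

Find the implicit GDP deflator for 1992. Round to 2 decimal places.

Nominal GDP 1992 = 58.52·469 + 20.86·1180 + 18.59·570 + 69.13·621 = 105586.71.
Real GDP 1992 (at 1988 prices) = 52.10·469 + 12.97·1180 + 11.13·570 + 41.14·621 = 71631.54.
Deflator = Nominal/Real × 100 = 105586.71/71631.54 × 100 = 147.403.

147.40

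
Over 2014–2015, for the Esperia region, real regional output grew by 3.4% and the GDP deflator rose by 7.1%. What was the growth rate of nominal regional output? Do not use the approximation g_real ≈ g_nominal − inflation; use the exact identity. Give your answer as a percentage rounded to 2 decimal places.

10.74%

(1 + g_nom) = (1 + g_real)(1 + π) = 1.0340 × 1.0710 = 1.10741.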